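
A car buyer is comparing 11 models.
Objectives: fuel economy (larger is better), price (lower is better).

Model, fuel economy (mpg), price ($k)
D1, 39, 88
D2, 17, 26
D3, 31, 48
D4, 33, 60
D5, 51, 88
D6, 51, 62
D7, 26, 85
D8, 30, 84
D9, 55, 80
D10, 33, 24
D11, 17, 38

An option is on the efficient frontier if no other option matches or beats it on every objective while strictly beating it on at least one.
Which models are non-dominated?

D1: dominated by D5 (fuel economy 51≥39, price 88≤88).
D2: dominated by D10 (fuel economy 33≥17, price 24≤26).
D3: dominated by D10 (fuel economy 33≥31, price 24≤48).
D4: dominated by D10 (fuel economy 33≥33, price 24≤60).
D5: dominated by D6 (fuel economy 51≥51, price 62≤88).
D6: not dominated.
D7: dominated by D3 (fuel economy 31≥26, price 48≤85).
D8: dominated by D3 (fuel economy 31≥30, price 48≤84).
D9: not dominated (best fuel economy).
D10: not dominated (best price).
D11: dominated by D2 (fuel economy 17≥17, price 26≤38).

D6, D9, D10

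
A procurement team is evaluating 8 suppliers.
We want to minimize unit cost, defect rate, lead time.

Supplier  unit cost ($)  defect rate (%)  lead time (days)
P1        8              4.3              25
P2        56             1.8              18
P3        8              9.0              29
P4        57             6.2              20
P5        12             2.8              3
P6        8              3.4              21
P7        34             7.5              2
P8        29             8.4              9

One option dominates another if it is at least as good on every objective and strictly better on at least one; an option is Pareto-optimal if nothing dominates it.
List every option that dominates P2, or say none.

none

P1: worse on defect rate (4.3 vs 1.8).
P3: worse on defect rate (9.0 vs 1.8).
P4: worse on unit cost (57 vs 56).
P5: worse on defect rate (2.8 vs 1.8).
P6: worse on defect rate (3.4 vs 1.8).
P7: worse on defect rate (7.5 vs 1.8).
P8: worse on defect rate (8.4 vs 1.8).
No option dominates P2.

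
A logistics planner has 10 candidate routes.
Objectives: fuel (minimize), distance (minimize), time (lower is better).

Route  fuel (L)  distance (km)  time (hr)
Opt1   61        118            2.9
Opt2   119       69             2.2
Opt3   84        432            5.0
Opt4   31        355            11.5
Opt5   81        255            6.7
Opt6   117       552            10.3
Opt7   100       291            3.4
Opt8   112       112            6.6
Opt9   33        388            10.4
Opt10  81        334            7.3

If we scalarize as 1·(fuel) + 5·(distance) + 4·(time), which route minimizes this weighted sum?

Opt1: 1·61 + 5·118 + 4·2.9 = 662.6
Opt2: 1·119 + 5·69 + 4·2.2 = 472.8
Opt3: 1·84 + 5·432 + 4·5.0 = 2264.0
Opt4: 1·31 + 5·355 + 4·11.5 = 1852.0
Opt5: 1·81 + 5·255 + 4·6.7 = 1382.8
Opt6: 1·117 + 5·552 + 4·10.3 = 2918.2
Opt7: 1·100 + 5·291 + 4·3.4 = 1568.6
Opt8: 1·112 + 5·112 + 4·6.6 = 698.4
Opt9: 1·33 + 5·388 + 4·10.4 = 2014.6
Opt10: 1·81 + 5·334 + 4·7.3 = 1780.2
Lowest: Opt2 at 472.8.

Opt2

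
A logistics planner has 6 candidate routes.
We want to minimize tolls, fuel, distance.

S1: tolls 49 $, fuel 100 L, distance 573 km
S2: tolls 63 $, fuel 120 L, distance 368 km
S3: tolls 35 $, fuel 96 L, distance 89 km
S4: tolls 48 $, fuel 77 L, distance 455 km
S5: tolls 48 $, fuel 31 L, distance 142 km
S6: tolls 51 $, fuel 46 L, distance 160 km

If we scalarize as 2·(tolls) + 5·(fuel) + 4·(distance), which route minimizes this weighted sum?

S1: 2·49 + 5·100 + 4·573 = 2890
S2: 2·63 + 5·120 + 4·368 = 2198
S3: 2·35 + 5·96 + 4·89 = 906
S4: 2·48 + 5·77 + 4·455 = 2301
S5: 2·48 + 5·31 + 4·142 = 819
S6: 2·51 + 5·46 + 4·160 = 972
Lowest: S5 at 819.

S5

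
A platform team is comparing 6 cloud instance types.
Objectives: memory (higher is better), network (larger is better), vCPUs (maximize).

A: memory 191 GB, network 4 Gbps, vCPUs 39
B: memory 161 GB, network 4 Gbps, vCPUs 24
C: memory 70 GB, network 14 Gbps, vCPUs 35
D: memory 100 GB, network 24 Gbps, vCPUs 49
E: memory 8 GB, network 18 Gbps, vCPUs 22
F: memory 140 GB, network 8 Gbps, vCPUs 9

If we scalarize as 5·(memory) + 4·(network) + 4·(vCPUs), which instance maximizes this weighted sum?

A: 5·191 + 4·4 + 4·39 = 1127
B: 5·161 + 4·4 + 4·24 = 917
C: 5·70 + 4·14 + 4·35 = 546
D: 5·100 + 4·24 + 4·49 = 792
E: 5·8 + 4·18 + 4·22 = 200
F: 5·140 + 4·8 + 4·9 = 768
Highest: A at 1127.

A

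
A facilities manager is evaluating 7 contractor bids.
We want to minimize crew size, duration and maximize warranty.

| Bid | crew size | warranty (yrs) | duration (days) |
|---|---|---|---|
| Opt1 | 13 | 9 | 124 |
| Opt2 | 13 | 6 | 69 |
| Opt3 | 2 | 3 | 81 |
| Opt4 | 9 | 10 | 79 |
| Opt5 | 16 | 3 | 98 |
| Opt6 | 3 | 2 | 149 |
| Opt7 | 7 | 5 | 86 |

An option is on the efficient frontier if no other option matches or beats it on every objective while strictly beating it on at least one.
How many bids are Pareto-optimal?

4

Opt1: dominated by Opt4 (crew size 9≤13, warranty 10≥9, duration 79≤124).
Opt2: not dominated (best duration).
Opt3: not dominated (best crew size).
Opt4: not dominated (best warranty).
Opt5: dominated by Opt2 (crew size 13≤16, warranty 6≥3, duration 69≤98).
Opt6: dominated by Opt3 (crew size 2≤3, warranty 3≥2, duration 81≤149).
Opt7: not dominated.
Pareto-optimal: Opt2, Opt3, Opt4, Opt7 → 4.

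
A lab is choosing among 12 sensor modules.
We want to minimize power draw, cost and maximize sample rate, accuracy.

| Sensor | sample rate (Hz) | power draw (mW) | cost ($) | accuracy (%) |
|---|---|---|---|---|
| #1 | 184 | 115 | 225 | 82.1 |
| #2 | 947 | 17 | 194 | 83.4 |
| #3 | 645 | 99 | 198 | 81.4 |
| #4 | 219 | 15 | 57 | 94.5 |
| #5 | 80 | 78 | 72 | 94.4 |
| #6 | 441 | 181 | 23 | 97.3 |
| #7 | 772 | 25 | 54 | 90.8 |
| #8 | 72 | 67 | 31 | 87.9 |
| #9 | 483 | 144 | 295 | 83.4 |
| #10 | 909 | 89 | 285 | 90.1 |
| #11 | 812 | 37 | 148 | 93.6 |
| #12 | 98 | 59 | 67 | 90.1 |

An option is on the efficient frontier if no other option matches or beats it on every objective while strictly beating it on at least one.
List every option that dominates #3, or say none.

#2, #7, #11

#2: sample rate 947≥645, power draw 17≤99, cost 194≤198, accuracy 83.4≥81.4 — dominates #3.
#7: sample rate 772≥645, power draw 25≤99, cost 54≤198, accuracy 90.8≥81.4 — dominates #3.
#11: sample rate 812≥645, power draw 37≤99, cost 148≤198, accuracy 93.6≥81.4 — dominates #3.
Others (#1, #4, #5, #6, #8, #9, #10, #12) are each worse than #3 on at least one objective.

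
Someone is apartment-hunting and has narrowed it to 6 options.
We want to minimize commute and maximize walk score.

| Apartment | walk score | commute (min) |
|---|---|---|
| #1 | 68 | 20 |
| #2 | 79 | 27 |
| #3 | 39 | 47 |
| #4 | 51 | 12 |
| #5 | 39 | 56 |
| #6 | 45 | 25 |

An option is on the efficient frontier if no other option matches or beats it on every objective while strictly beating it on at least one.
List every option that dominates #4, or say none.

#1: worse on commute (20 vs 12).
#2: worse on commute (27 vs 12).
#3: worse on walk score (39 vs 51).
#5: worse on walk score (39 vs 51).
#6: worse on walk score (45 vs 51).
No option dominates #4.

none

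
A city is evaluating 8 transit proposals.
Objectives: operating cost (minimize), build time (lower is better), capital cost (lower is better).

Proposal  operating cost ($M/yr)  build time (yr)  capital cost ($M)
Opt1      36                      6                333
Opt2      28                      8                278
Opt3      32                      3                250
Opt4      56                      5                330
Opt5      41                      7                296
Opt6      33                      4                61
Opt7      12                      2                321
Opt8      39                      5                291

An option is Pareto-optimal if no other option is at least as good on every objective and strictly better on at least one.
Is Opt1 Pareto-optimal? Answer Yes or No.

No

Opt3 vs Opt1: operating cost 32≤36, build time 3≤6, capital cost 250≤333 — Opt3 is at least as good on every objective and strictly better on at least one, so Opt3 dominates Opt1.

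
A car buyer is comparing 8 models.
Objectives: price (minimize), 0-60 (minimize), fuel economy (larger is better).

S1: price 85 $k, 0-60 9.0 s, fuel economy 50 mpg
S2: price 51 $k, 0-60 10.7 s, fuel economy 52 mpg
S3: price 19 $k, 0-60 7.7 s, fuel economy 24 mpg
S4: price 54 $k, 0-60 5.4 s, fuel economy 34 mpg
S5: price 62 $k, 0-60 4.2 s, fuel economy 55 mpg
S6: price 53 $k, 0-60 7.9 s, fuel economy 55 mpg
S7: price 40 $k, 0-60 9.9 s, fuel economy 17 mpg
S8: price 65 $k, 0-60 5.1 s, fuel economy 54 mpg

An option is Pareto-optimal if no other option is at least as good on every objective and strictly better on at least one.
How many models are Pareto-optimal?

5

S1: dominated by S5 (price 62≤85, 0-60 4.2≤9.0, fuel economy 55≥50).
S2: not dominated.
S3: not dominated (best price).
S4: not dominated.
S5: not dominated (best 0-60).
S6: not dominated.
S7: dominated by S3 (price 19≤40, 0-60 7.7≤9.9, fuel economy 24≥17).
S8: dominated by S5 (price 62≤65, 0-60 4.2≤5.1, fuel economy 55≥54).
Pareto-optimal: S2, S3, S4, S5, S6 → 5.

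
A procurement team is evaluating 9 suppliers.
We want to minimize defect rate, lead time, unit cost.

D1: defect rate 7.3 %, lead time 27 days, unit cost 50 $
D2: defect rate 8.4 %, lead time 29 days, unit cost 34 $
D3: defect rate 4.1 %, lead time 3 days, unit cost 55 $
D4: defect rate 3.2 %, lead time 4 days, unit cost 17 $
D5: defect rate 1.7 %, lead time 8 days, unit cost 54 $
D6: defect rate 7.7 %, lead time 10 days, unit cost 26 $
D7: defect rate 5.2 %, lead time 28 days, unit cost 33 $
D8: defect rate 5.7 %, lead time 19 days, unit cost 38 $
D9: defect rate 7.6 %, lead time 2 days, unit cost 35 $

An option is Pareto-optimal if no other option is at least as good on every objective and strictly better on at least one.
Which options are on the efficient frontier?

D1: dominated by D4 (defect rate 3.2≤7.3, lead time 4≤27, unit cost 17≤50).
D2: dominated by D4 (defect rate 3.2≤8.4, lead time 4≤29, unit cost 17≤34).
D3: not dominated.
D4: not dominated (best unit cost).
D5: not dominated (best defect rate).
D6: dominated by D4 (defect rate 3.2≤7.7, lead time 4≤10, unit cost 17≤26).
D7: dominated by D4 (defect rate 3.2≤5.2, lead time 4≤28, unit cost 17≤33).
D8: dominated by D4 (defect rate 3.2≤5.7, lead time 4≤19, unit cost 17≤38).
D9: not dominated (best lead time).

D3, D4, D5, D9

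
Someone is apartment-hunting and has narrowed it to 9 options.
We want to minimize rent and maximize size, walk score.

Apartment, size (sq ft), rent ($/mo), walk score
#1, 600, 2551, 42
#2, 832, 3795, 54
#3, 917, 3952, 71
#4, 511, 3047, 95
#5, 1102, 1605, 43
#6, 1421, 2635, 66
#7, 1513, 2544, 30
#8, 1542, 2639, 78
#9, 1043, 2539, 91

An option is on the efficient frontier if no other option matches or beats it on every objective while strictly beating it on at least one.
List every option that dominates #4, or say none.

#1: worse on walk score (42 vs 95).
#2: worse on rent (3795 vs 3047).
#3: worse on rent (3952 vs 3047).
#5: worse on walk score (43 vs 95).
#6: worse on walk score (66 vs 95).
#7: worse on walk score (30 vs 95).
#8: worse on walk score (78 vs 95).
#9: worse on walk score (91 vs 95).
No option dominates #4.

none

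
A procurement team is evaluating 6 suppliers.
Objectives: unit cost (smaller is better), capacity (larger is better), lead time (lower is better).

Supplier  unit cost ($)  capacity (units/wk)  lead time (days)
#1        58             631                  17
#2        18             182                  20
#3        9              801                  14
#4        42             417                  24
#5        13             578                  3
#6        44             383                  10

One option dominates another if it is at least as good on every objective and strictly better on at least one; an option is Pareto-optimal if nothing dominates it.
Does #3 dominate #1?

Yes

#3 vs #1: unit cost 9≤58, capacity 801≥631, lead time 14≤17 — #3 is at least as good on every objective with at least one strict improvement.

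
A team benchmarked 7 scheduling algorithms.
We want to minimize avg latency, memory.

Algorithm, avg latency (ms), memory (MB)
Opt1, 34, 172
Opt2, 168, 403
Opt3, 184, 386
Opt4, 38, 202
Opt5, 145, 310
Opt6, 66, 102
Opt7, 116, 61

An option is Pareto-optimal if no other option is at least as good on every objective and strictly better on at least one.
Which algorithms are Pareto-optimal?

Opt1: not dominated (best avg latency).
Opt2: dominated by Opt1 (avg latency 34≤168, memory 172≤403).
Opt3: dominated by Opt1 (avg latency 34≤184, memory 172≤386).
Opt4: dominated by Opt1 (avg latency 34≤38, memory 172≤202).
Opt5: dominated by Opt1 (avg latency 34≤145, memory 172≤310).
Opt6: not dominated.
Opt7: not dominated (best memory).

Opt1, Opt6, Opt7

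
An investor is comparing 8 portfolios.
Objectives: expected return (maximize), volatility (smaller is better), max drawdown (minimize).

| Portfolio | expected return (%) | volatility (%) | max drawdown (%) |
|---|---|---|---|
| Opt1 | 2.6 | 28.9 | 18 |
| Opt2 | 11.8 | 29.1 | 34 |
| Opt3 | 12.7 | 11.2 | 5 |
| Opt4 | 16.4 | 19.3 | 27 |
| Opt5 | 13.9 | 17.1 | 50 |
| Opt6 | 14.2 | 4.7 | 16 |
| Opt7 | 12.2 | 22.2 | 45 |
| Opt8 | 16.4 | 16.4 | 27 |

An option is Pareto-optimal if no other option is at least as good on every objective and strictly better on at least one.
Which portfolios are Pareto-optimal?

Opt3, Opt6, Opt8

Opt1: dominated by Opt3 (expected return 12.7≥2.6, volatility 11.2≤28.9, max drawdown 5≤18).
Opt2: dominated by Opt3 (expected return 12.7≥11.8, volatility 11.2≤29.1, max drawdown 5≤34).
Opt3: not dominated (best max drawdown).
Opt4: dominated by Opt8 (expected return 16.4≥16.4, volatility 16.4≤19.3, max drawdown 27≤27).
Opt5: dominated by Opt6 (expected return 14.2≥13.9, volatility 4.7≤17.1, max drawdown 16≤50).
Opt6: not dominated (best volatility).
Opt7: dominated by Opt3 (expected return 12.7≥12.2, volatility 11.2≤22.2, max drawdown 5≤45).
Opt8: not dominated.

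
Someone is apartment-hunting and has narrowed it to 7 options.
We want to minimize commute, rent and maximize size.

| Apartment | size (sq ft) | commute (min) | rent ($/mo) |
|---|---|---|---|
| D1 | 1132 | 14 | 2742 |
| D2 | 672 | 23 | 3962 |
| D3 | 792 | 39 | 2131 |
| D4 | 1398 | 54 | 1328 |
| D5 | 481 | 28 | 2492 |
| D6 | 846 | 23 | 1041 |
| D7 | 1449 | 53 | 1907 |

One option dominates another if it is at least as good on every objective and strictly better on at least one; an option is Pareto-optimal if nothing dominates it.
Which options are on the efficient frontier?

D1, D4, D6, D7

D1: not dominated (best commute).
D2: dominated by D1 (size 1132≥672, commute 14≤23, rent 2742≤3962).
D3: dominated by D6 (size 846≥792, commute 23≤39, rent 1041≤2131).
D4: not dominated.
D5: dominated by D6 (size 846≥481, commute 23≤28, rent 1041≤2492).
D6: not dominated (best rent).
D7: not dominated (best size).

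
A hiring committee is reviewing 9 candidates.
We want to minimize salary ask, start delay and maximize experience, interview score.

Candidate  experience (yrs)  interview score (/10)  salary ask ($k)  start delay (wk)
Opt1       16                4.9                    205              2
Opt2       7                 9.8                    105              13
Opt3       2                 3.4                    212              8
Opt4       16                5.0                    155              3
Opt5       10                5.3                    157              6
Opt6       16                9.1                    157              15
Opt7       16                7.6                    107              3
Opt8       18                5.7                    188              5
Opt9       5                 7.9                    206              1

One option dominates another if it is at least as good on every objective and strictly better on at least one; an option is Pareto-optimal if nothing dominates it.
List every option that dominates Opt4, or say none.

Opt7

Opt7: experience 16≥16, interview score 7.6≥5.0, salary ask 107≤155, start delay 3≤3 — dominates Opt4.
Others (Opt1, Opt2, Opt3, Opt5, Opt6, Opt8, Opt9) are each worse than Opt4 on at least one objective.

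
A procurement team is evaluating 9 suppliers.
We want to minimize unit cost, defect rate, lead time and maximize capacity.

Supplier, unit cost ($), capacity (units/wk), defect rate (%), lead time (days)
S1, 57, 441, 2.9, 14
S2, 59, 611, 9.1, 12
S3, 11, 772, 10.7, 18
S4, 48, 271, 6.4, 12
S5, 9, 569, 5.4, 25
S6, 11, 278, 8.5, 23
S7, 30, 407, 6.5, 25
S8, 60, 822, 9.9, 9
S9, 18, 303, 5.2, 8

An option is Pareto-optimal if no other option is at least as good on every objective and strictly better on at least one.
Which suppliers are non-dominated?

S1, S2, S3, S5, S6, S8, S9

S1: not dominated (best defect rate).
S2: not dominated.
S3: not dominated.
S4: dominated by S9 (unit cost 18≤48, capacity 303≥271, defect rate 5.2≤6.4, lead time 8≤12).
S5: not dominated (best unit cost).
S6: not dominated.
S7: dominated by S5 (unit cost 9≤30, capacity 569≥407, defect rate 5.4≤6.5, lead time 25≤25).
S8: not dominated (best capacity).
S9: not dominated (best lead time).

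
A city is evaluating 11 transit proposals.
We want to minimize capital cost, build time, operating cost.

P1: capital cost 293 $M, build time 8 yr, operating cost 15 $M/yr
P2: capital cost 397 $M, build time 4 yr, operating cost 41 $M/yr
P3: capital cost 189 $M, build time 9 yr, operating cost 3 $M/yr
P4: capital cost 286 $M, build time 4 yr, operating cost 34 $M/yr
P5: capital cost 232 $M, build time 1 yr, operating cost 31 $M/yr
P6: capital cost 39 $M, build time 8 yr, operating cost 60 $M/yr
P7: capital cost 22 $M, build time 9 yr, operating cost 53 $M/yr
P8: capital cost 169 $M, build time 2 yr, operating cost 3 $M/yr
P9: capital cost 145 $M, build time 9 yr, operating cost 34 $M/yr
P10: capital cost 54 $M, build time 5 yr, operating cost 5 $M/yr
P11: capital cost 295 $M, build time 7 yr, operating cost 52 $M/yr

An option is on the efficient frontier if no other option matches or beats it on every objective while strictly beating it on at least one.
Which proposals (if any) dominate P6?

none

P1: worse on capital cost (293 vs 39).
P2: worse on capital cost (397 vs 39).
P3: worse on capital cost (189 vs 39).
P4: worse on capital cost (286 vs 39).
P5: worse on capital cost (232 vs 39).
P7: worse on build time (9 vs 8).
P8: worse on capital cost (169 vs 39).
P9: worse on capital cost (145 vs 39).
P10: worse on capital cost (54 vs 39).
P11: worse on capital cost (295 vs 39).
No option dominates P6.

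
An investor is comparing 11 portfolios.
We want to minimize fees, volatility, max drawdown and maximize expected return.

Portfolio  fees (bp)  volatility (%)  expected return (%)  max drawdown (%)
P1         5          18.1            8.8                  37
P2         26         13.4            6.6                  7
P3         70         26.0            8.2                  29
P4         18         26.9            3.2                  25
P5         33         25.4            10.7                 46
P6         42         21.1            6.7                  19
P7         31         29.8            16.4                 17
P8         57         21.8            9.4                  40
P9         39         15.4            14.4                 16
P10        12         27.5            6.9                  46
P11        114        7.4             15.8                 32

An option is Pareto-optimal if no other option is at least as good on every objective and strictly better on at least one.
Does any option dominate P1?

P2: worse on fees (26 vs 5).
P3: worse on fees (70 vs 5).
P4: worse on fees (18 vs 5).
P5: worse on fees (33 vs 5).
P6: worse on fees (42 vs 5).
P7: worse on fees (31 vs 5).
P8: worse on fees (57 vs 5).
P9: worse on fees (39 vs 5).
P10: worse on fees (12 vs 5).
P11: worse on fees (114 vs 5).
No option is at least as good as P1 on every objective and strictly better on one.

No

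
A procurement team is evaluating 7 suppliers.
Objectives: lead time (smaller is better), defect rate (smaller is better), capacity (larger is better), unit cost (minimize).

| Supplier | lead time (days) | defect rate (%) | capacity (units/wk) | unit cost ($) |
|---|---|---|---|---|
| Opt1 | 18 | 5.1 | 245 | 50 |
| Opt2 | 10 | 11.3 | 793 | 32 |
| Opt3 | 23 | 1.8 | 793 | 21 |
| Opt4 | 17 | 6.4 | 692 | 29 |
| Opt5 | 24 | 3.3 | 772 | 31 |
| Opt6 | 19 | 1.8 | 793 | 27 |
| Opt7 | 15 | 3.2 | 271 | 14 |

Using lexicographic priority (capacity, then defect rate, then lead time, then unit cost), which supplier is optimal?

Opt6

First maximize capacity: best is 793, kept {Opt2, Opt3, Opt6}.
Then minimize defect rate: best is 1.8, kept {Opt3, Opt6}.
Then minimize lead time: best is 19, kept {Opt6}.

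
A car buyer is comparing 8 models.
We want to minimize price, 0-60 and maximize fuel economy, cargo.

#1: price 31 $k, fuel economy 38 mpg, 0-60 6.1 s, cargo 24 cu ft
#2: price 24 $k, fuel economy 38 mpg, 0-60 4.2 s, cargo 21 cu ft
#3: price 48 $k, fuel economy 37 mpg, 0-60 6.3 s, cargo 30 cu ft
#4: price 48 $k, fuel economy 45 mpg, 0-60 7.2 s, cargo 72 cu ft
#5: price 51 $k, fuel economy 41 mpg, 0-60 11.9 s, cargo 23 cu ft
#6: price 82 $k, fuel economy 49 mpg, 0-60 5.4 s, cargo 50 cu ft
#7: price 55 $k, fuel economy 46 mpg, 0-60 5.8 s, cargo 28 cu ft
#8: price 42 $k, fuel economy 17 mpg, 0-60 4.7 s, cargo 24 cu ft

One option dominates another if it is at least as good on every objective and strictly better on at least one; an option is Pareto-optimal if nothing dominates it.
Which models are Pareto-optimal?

#1: not dominated.
#2: not dominated (best price).
#3: not dominated.
#4: not dominated (best cargo).
#5: dominated by #4 (price 48≤51, fuel economy 45≥41, 0-60 7.2≤11.9, cargo 72≥23).
#6: not dominated (best fuel economy).
#7: not dominated.
#8: not dominated.

#1, #2, #3, #4, #6, #7, #8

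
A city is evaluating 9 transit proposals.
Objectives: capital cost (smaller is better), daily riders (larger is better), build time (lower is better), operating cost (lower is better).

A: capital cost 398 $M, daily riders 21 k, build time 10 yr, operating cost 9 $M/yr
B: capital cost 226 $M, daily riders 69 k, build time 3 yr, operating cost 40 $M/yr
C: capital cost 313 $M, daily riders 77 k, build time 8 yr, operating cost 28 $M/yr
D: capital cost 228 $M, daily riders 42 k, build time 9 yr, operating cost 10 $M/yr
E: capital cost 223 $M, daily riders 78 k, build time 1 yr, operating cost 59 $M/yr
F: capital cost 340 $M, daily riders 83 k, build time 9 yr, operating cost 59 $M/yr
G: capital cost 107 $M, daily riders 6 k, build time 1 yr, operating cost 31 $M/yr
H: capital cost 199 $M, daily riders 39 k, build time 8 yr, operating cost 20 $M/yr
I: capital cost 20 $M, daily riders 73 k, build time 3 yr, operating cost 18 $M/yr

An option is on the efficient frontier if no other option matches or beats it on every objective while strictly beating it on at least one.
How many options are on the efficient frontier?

7

A: not dominated (best operating cost).
B: dominated by I (capital cost 20≤226, daily riders 73≥69, build time 3≤3, operating cost 18≤40).
C: not dominated.
D: not dominated.
E: not dominated.
F: not dominated (best daily riders).
G: not dominated.
H: dominated by I (capital cost 20≤199, daily riders 73≥39, build time 3≤8, operating cost 18≤20).
I: not dominated (best capital cost).
Pareto-optimal: A, C, D, E, F, G, I → 7.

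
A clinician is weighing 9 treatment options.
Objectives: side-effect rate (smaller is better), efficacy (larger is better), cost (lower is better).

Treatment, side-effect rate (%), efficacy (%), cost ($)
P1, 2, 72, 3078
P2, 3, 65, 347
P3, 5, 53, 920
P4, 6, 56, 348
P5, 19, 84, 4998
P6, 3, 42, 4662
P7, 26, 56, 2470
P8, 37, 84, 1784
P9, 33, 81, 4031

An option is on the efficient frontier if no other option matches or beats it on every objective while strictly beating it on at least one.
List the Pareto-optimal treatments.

P1: not dominated (best side-effect rate).
P2: not dominated (best cost).
P3: dominated by P2 (side-effect rate 3≤5, efficacy 65≥53, cost 347≤920).
P4: dominated by P2 (side-effect rate 3≤6, efficacy 65≥56, cost 347≤348).
P5: not dominated.
P6: dominated by P1 (side-effect rate 2≤3, efficacy 72≥42, cost 3078≤4662).
P7: dominated by P2 (side-effect rate 3≤26, efficacy 65≥56, cost 347≤2470).
P8: not dominated.
P9: not dominated.

P1, P2, P5, P8, P9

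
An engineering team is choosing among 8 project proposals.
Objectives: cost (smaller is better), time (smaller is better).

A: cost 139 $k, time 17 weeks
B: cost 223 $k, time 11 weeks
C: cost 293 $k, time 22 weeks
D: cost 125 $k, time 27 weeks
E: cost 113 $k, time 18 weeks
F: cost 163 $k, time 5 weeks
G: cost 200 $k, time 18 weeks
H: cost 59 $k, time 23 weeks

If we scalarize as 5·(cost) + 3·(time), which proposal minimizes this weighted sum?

H

A: 5·139 + 3·17 = 746
B: 5·223 + 3·11 = 1148
C: 5·293 + 3·22 = 1531
D: 5·125 + 3·27 = 706
E: 5·113 + 3·18 = 619
F: 5·163 + 3·5 = 830
G: 5·200 + 3·18 = 1054
H: 5·59 + 3·23 = 364
Lowest: H at 364.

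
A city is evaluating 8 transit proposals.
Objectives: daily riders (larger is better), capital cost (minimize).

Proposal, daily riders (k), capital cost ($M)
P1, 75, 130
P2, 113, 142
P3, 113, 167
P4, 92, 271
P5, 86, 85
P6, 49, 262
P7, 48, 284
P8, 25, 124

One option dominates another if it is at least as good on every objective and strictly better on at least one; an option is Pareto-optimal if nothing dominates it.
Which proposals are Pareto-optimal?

P1: dominated by P5 (daily riders 86≥75, capital cost 85≤130).
P2: not dominated.
P3: dominated by P2 (daily riders 113≥113, capital cost 142≤167).
P4: dominated by P2 (daily riders 113≥92, capital cost 142≤271).
P5: not dominated (best capital cost).
P6: dominated by P1 (daily riders 75≥49, capital cost 130≤262).
P7: dominated by P1 (daily riders 75≥48, capital cost 130≤284).
P8: dominated by P5 (daily riders 86≥25, capital cost 85≤124).

P2, P5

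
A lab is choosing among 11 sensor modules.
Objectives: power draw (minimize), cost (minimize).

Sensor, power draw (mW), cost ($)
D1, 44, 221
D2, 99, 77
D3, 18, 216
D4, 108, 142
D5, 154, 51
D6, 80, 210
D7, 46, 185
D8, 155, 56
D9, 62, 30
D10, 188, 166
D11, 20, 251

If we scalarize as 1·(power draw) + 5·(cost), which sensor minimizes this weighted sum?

D1: 1·44 + 5·221 = 1149
D2: 1·99 + 5·77 = 484
D3: 1·18 + 5·216 = 1098
D4: 1·108 + 5·142 = 818
D5: 1·154 + 5·51 = 409
D6: 1·80 + 5·210 = 1130
D7: 1·46 + 5·185 = 971
D8: 1·155 + 5·56 = 435
D9: 1·62 + 5·30 = 212
D10: 1·188 + 5·166 = 1018
D11: 1·20 + 5·251 = 1275
Lowest: D9 at 212.

D9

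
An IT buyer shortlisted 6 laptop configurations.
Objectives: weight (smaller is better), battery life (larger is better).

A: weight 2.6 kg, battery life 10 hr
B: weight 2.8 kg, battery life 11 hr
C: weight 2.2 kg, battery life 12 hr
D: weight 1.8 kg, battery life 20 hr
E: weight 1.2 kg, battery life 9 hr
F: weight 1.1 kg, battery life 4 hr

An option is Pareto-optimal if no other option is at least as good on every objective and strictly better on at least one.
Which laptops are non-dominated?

A: dominated by C (weight 2.2≤2.6, battery life 12≥10).
B: dominated by C (weight 2.2≤2.8, battery life 12≥11).
C: dominated by D (weight 1.8≤2.2, battery life 20≥12).
D: not dominated (best battery life).
E: not dominated.
F: not dominated (best weight).

D, E, F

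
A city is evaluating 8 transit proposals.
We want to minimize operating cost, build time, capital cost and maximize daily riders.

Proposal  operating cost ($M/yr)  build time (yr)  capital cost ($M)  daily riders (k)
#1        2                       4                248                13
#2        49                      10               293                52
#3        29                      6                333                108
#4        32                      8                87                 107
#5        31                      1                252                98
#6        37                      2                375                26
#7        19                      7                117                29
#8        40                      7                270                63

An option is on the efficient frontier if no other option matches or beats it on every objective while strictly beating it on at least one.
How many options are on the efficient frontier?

5

#1: not dominated (best operating cost).
#2: dominated by #4 (operating cost 32≤49, build time 8≤10, capital cost 87≤293, daily riders 107≥52).
#3: not dominated (best daily riders).
#4: not dominated (best capital cost).
#5: not dominated (best build time).
#6: dominated by #5 (operating cost 31≤37, build time 1≤2, capital cost 252≤375, daily riders 98≥26).
#7: not dominated.
#8: dominated by #5 (operating cost 31≤40, build time 1≤7, capital cost 252≤270, daily riders 98≥63).
Pareto-optimal: #1, #3, #4, #5, #7 → 5.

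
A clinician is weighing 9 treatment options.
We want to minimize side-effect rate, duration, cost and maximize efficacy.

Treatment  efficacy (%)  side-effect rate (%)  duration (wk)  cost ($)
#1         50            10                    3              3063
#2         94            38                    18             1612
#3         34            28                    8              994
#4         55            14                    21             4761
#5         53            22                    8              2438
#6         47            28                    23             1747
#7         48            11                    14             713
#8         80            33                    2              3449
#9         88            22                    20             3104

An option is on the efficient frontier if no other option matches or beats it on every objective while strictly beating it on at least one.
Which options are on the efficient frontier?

#1: not dominated (best side-effect rate).
#2: not dominated (best efficacy).
#3: not dominated.
#4: not dominated.
#5: not dominated.
#6: dominated by #7 (efficacy 48≥47, side-effect rate 11≤28, duration 14≤23, cost 713≤1747).
#7: not dominated (best cost).
#8: not dominated (best duration).
#9: not dominated.

#1, #2, #3, #4, #5, #7, #8, #9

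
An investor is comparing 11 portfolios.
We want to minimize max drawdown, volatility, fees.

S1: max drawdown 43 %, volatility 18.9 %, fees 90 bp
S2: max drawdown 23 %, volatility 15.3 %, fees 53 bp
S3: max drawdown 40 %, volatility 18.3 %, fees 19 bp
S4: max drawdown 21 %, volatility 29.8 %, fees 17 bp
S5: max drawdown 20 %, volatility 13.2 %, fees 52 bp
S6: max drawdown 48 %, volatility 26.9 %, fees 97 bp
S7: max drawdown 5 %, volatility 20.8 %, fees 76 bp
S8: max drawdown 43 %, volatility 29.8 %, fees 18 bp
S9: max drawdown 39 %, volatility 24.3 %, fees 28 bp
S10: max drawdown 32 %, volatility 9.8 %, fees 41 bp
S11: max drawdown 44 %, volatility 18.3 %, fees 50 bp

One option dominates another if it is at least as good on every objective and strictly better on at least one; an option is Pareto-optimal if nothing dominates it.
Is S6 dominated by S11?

Yes

S11 vs S6: max drawdown 44≤48, volatility 18.3≤26.9, fees 50≤97 — S11 is at least as good on every objective with at least one strict improvement.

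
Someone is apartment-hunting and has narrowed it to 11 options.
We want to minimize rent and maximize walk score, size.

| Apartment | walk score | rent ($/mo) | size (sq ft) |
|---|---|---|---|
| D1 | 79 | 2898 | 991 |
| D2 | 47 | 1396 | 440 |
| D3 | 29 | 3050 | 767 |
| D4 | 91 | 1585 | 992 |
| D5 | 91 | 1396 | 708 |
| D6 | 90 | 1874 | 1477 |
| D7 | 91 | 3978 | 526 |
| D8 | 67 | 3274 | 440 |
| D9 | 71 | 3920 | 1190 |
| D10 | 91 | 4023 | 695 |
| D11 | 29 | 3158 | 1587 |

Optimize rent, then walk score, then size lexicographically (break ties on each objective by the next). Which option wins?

D5

First minimize rent: best is 1396, kept {D2, D5}.
Then maximize walk score: best is 91, kept {D5}.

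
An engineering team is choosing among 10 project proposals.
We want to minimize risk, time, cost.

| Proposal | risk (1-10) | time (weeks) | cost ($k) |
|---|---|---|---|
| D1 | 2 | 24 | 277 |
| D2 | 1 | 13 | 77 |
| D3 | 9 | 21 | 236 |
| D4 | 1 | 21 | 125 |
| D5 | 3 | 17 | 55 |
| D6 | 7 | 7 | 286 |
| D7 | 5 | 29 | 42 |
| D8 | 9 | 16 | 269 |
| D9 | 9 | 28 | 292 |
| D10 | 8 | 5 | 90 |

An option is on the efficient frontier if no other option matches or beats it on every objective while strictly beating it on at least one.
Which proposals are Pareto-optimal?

D1: dominated by D2 (risk 1≤2, time 13≤24, cost 77≤277).
D2: not dominated.
D3: dominated by D2 (risk 1≤9, time 13≤21, cost 77≤236).
D4: dominated by D2 (risk 1≤1, time 13≤21, cost 77≤125).
D5: not dominated.
D6: not dominated.
D7: not dominated (best cost).
D8: dominated by D2 (risk 1≤9, time 13≤16, cost 77≤269).
D9: dominated by D1 (risk 2≤9, time 24≤28, cost 277≤292).
D10: not dominated (best time).

D2, D5, D6, D7, D10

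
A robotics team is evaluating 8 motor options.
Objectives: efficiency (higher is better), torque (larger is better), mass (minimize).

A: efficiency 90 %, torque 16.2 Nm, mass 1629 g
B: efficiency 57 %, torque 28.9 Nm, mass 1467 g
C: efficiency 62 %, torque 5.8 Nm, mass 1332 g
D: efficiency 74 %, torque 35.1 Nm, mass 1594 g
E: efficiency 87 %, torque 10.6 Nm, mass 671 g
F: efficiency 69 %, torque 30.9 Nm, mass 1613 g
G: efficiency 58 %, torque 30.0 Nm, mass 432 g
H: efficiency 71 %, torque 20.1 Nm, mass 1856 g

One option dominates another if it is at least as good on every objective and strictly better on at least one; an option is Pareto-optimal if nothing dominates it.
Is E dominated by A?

No

A vs E: A is worse on mass (1629 vs 671), so it does not dominate E.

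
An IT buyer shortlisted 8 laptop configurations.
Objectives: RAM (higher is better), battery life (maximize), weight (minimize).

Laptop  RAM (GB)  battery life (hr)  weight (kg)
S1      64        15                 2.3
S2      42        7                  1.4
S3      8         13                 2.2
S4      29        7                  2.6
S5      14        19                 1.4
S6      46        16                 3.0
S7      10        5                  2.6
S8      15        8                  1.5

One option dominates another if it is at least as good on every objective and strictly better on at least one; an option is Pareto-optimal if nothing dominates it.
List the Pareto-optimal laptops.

S1: not dominated (best RAM).
S2: not dominated.
S3: dominated by S5 (RAM 14≥8, battery life 19≥13, weight 1.4≤2.2).
S4: dominated by S1 (RAM 64≥29, battery life 15≥7, weight 2.3≤2.6).
S5: not dominated (best battery life).
S6: not dominated.
S7: dominated by S1 (RAM 64≥10, battery life 15≥5, weight 2.3≤2.6).
S8: not dominated.

S1, S2, S5, S6, S8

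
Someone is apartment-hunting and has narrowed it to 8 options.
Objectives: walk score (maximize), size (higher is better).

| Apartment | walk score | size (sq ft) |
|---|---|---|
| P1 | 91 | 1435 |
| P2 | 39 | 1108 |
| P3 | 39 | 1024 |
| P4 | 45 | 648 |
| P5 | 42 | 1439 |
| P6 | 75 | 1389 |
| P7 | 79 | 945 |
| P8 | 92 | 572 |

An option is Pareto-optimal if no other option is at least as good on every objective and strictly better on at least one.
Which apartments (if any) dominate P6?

P1

P1: walk score 91≥75, size 1435≥1389 — dominates P6.
Others (P2, P3, P4, P5, P7, P8) are each worse than P6 on at least one objective.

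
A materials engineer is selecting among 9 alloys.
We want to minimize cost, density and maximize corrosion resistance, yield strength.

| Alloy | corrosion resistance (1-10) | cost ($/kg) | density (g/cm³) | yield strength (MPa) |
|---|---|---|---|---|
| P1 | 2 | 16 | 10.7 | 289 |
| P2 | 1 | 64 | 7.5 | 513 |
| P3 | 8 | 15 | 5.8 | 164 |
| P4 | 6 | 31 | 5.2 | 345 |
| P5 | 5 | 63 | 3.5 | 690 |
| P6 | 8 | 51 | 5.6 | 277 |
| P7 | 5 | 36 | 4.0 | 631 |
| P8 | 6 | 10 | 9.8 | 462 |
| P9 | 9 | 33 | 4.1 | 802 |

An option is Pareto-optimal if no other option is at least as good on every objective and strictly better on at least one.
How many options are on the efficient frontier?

P1: dominated by P8 (corrosion resistance 6≥2, cost 10≤16, density 9.8≤10.7, yield strength 462≥289).
P2: dominated by P5 (corrosion resistance 5≥1, cost 63≤64, density 3.5≤7.5, yield strength 690≥513).
P3: not dominated.
P4: not dominated.
P5: not dominated (best density).
P6: dominated by P9 (corrosion resistance 9≥8, cost 33≤51, density 4.1≤5.6, yield strength 802≥277).
P7: not dominated.
P8: not dominated (best cost).
P9: not dominated (best corrosion resistance).
Pareto-optimal: P3, P4, P5, P7, P8, P9 → 6.

6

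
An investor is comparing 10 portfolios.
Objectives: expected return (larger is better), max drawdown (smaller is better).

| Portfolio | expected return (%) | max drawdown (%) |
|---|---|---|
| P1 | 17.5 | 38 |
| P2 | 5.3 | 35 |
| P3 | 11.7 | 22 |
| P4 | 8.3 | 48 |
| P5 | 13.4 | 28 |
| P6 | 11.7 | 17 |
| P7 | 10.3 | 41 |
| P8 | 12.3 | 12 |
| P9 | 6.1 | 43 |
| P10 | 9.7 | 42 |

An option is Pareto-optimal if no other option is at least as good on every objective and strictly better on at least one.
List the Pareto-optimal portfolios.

P1, P5, P8

P1: not dominated (best expected return).
P2: dominated by P3 (expected return 11.7≥5.3, max drawdown 22≤35).
P3: dominated by P6 (expected return 11.7≥11.7, max drawdown 17≤22).
P4: dominated by P1 (expected return 17.5≥8.3, max drawdown 38≤48).
P5: not dominated.
P6: dominated by P8 (expected return 12.3≥11.7, max drawdown 12≤17).
P7: dominated by P1 (expected return 17.5≥10.3, max drawdown 38≤41).
P8: not dominated (best max drawdown).
P9: dominated by P1 (expected return 17.5≥6.1, max drawdown 38≤43).
P10: dominated by P1 (expected return 17.5≥9.7, max drawdown 38≤42).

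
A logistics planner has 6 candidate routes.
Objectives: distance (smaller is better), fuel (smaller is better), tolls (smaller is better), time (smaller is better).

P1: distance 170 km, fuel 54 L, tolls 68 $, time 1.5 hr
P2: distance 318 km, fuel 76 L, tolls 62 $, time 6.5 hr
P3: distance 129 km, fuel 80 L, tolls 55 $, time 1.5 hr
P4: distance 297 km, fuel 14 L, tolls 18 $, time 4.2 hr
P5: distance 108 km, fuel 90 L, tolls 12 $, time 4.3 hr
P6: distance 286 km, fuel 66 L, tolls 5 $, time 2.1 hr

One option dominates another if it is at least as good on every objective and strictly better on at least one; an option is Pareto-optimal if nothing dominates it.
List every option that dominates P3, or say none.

none

P1: worse on distance (170 vs 129).
P2: worse on distance (318 vs 129).
P4: worse on distance (297 vs 129).
P5: worse on fuel (90 vs 80).
P6: worse on distance (286 vs 129).
No option dominates P3.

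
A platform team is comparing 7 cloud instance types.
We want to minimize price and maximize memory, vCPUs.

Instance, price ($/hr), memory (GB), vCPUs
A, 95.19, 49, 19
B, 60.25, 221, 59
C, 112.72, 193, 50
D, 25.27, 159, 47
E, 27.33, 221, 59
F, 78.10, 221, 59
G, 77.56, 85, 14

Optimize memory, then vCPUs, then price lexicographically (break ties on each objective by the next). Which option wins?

First maximize memory: best is 221, kept {B, E, F}.
Then maximize vCPUs: best is 59, kept {B, E, F}.
Then minimize price: best is 27.33, kept {E}.

E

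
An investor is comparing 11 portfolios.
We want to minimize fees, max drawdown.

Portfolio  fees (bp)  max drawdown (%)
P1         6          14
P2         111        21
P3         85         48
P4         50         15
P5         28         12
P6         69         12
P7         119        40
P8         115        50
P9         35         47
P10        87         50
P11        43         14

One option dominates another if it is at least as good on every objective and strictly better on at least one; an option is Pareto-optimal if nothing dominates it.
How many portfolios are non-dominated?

2

P1: not dominated (best fees).
P2: dominated by P1 (fees 6≤111, max drawdown 14≤21).
P3: dominated by P1 (fees 6≤85, max drawdown 14≤48).
P4: dominated by P1 (fees 6≤50, max drawdown 14≤15).
P5: not dominated.
P6: dominated by P5 (fees 28≤69, max drawdown 12≤12).
P7: dominated by P1 (fees 6≤119, max drawdown 14≤40).
P8: dominated by P1 (fees 6≤115, max drawdown 14≤50).
P9: dominated by P1 (fees 6≤35, max drawdown 14≤47).
P10: dominated by P1 (fees 6≤87, max drawdown 14≤50).
P11: dominated by P1 (fees 6≤43, max drawdown 14≤14).
Pareto-optimal: P1, P5 → 2.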